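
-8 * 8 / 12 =-16 / 3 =-5.33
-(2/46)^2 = -1/529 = -0.00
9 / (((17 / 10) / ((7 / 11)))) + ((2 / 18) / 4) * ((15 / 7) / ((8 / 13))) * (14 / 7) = 223835 / 62832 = 3.56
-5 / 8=-0.62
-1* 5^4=-625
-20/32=-5/8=-0.62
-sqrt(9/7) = -3*sqrt(7)/7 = -1.13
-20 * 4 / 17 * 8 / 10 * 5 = -18.82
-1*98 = -98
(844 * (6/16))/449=633/898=0.70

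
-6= -6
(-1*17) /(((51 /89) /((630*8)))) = -149520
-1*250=-250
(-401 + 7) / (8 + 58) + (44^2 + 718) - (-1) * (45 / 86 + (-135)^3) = -6975027655 / 2838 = -2457726.45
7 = 7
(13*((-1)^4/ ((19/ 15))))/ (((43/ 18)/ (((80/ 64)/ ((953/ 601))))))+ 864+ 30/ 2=1374054333/ 1557202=882.39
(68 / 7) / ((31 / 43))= 2924 / 217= 13.47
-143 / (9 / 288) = -4576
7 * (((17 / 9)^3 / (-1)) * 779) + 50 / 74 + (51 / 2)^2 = -3894777499 / 107892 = -36098.85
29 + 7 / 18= 529 / 18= 29.39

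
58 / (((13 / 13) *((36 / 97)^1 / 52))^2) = 92227018 / 81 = 1138605.16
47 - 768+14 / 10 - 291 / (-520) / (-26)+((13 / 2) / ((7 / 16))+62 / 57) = -3795969677 / 5394480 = -703.68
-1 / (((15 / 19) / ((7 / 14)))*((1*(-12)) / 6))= 19 / 60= 0.32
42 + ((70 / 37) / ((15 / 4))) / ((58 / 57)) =45598 / 1073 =42.50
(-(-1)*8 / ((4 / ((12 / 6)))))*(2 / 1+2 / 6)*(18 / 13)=168 / 13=12.92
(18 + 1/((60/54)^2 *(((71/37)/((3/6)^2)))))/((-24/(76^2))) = -61875039/14200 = -4357.40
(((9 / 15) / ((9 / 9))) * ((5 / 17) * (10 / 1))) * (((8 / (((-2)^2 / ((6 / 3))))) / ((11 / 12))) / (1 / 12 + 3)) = 17280 / 6919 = 2.50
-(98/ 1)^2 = -9604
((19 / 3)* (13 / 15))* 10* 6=988 / 3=329.33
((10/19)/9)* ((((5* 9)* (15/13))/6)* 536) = 271.26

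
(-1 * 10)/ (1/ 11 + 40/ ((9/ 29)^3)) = -80190/ 10731889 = -0.01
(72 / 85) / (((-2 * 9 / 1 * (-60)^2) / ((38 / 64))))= -19 / 2448000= -0.00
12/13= 0.92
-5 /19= -0.26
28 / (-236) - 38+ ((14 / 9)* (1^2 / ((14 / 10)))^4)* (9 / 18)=-6905788 / 182133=-37.92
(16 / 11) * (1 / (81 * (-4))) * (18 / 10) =-4 / 495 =-0.01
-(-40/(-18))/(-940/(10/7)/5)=50/2961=0.02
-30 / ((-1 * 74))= 15 / 37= 0.41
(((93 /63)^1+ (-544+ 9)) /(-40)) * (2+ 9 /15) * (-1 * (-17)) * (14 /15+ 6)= 32189092 /7875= 4087.50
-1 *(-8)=8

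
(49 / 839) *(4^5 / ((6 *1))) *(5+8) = 326144 / 2517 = 129.58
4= 4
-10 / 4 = -5 / 2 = -2.50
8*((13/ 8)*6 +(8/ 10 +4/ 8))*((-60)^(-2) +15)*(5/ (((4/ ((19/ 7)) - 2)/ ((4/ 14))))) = -226750199/ 63000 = -3599.21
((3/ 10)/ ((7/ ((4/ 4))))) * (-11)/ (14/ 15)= -99/ 196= -0.51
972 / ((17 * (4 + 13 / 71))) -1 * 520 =-94684 / 187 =-506.33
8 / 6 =4 / 3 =1.33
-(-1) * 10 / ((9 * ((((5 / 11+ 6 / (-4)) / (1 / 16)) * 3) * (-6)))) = 55 / 14904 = 0.00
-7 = -7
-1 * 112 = -112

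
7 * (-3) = -21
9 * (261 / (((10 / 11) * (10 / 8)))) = 51678 / 25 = 2067.12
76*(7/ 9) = 532/ 9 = 59.11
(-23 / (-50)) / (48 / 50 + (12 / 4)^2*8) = 23 / 3648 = 0.01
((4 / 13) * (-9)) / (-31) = 36 / 403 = 0.09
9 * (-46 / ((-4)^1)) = 207 / 2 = 103.50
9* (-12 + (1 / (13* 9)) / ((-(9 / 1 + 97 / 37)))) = -603757 / 5590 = -108.01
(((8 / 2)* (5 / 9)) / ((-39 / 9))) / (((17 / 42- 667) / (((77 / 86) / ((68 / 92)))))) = 247940 / 266055491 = 0.00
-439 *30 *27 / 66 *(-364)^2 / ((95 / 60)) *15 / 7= -201918225600 / 209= -966115911.96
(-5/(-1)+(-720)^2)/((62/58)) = 15033745/31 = 484959.52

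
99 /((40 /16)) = 198 /5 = 39.60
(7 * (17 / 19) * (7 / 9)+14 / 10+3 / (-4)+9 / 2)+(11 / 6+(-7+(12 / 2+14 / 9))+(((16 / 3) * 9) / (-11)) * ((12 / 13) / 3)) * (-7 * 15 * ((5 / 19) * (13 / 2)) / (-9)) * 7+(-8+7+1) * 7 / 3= 8812817 / 56430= 156.17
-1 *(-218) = 218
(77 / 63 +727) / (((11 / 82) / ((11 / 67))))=891.26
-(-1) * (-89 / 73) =-89 / 73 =-1.22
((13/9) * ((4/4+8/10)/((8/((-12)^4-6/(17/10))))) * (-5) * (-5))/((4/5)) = 28636725/136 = 210564.15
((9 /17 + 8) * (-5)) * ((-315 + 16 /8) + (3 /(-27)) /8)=16339325 /1224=13349.12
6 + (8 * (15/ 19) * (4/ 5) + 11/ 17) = 3779/ 323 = 11.70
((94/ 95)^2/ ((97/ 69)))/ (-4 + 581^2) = 203228/ 98501945575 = 0.00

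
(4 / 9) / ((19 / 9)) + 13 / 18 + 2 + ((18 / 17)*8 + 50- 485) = -2462791 / 5814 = -423.60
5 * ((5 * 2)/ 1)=50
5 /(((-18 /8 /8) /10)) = -1600 /9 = -177.78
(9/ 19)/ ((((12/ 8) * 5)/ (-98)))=-588/ 95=-6.19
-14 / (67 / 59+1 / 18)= -14868 / 1265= -11.75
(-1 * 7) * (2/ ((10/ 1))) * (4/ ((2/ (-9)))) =126/ 5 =25.20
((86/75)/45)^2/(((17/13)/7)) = 673036/193640625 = 0.00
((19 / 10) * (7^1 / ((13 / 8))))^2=66.99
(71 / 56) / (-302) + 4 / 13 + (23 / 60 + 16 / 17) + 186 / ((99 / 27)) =32287293869 / 616696080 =52.36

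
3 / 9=1 / 3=0.33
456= 456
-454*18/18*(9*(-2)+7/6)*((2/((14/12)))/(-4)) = -22927/7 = -3275.29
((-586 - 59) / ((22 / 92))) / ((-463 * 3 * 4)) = 4945 / 10186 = 0.49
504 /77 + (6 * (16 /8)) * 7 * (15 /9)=1612 /11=146.55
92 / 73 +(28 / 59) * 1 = 7472 / 4307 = 1.73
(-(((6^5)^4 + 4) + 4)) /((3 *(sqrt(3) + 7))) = -12796554540220444 /69 + 1828079220031492 *sqrt(3) /69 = -139568528273406.01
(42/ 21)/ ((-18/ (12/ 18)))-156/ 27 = -5.85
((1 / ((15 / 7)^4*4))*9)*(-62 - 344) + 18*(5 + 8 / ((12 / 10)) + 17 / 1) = 5317597 / 11250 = 472.68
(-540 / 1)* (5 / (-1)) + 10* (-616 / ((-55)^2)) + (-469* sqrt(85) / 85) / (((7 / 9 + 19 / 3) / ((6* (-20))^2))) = 148388 / 55 -189945* sqrt(85) / 17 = -100314.18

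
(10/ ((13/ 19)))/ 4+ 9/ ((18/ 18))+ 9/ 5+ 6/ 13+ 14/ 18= 18361/ 1170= 15.69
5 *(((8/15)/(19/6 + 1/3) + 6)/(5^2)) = 646/525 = 1.23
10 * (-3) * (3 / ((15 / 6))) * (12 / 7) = -432 / 7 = -61.71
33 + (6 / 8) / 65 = 33.01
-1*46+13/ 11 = -493/ 11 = -44.82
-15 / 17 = -0.88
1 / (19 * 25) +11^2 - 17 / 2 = 106877 / 950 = 112.50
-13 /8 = -1.62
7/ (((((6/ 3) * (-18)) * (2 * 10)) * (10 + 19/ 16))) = -7/ 8055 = -0.00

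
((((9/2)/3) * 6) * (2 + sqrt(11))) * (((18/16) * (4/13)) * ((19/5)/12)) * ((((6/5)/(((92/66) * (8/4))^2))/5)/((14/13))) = 1675971/29624000 + 1675971 * sqrt(11)/59248000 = 0.15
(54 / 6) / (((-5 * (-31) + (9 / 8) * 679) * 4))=18 / 7351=0.00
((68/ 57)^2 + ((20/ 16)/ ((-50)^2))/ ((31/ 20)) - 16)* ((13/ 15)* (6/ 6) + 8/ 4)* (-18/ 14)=6312948293/ 117505500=53.72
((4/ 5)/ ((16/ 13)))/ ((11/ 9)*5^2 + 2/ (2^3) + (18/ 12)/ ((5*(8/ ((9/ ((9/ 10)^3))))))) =351/ 16885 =0.02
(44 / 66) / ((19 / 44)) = 88 / 57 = 1.54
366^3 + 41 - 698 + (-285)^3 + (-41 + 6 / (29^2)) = 21763459399 / 841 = 25878073.01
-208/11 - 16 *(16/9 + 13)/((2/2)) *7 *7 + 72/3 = -1146488/99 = -11580.69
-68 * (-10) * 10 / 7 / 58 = 3400 / 203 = 16.75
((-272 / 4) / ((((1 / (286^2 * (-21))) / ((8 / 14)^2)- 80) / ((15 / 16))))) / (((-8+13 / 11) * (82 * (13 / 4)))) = -28238496 / 64389812635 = -0.00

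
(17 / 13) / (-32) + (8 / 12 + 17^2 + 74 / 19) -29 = 6272311 / 23712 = 264.52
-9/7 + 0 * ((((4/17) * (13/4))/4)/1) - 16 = -121/7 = -17.29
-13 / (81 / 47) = -611 / 81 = -7.54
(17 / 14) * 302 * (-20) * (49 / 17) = -21140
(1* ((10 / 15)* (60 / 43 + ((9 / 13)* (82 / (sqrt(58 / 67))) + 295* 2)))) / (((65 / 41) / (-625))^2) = 6461343750* sqrt(3886) / 63713 + 1335869687500 / 21801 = 67597494.38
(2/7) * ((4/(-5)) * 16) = -128/35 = -3.66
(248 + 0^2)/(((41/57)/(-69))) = -975384/41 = -23789.85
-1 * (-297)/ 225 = 33/ 25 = 1.32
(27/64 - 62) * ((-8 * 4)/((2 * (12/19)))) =74879/48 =1559.98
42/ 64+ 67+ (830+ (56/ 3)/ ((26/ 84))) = 398513/ 416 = 957.96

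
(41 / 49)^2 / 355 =1681 / 852355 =0.00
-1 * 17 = -17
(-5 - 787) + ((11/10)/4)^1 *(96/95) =-376068/475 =-791.72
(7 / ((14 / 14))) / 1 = 7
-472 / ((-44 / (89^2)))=934678 / 11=84970.73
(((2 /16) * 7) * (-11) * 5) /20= -77 /32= -2.41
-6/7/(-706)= 0.00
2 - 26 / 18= 0.56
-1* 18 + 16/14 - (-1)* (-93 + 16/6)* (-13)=24307/21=1157.48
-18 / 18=-1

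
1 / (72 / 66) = 11 / 12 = 0.92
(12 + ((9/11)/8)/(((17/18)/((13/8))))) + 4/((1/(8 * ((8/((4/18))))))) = 6966429/5984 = 1164.18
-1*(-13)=13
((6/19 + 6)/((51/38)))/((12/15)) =100/17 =5.88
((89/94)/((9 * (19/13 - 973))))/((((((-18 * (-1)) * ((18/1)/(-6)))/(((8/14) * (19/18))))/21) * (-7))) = -21983/6058383660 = -0.00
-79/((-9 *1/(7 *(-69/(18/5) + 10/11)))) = -666365/594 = -1121.83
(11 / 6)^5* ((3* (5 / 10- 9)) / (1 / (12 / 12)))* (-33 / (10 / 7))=210815759 / 17280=12199.99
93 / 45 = 31 / 15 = 2.07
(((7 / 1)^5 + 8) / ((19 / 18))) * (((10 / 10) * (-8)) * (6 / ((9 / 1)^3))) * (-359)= 3388960 / 9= 376551.11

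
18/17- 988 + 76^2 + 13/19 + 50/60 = 9284137/1938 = 4790.58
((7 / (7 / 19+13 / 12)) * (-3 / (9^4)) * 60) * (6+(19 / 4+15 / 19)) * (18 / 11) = -245560 / 98307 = -2.50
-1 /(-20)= 0.05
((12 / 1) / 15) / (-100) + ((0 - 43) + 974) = 116374 / 125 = 930.99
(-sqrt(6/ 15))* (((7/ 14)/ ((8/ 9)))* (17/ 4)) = -153* sqrt(10)/ 320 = -1.51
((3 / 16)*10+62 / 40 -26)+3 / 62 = -27933 / 1240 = -22.53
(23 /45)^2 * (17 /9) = 0.49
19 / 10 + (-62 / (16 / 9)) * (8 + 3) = -15269 / 40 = -381.72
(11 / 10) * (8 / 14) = 22 / 35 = 0.63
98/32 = 49/16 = 3.06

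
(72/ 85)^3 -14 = -8224502/ 614125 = -13.39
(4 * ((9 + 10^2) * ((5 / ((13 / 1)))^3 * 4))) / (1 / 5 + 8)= 1090000 / 90077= 12.10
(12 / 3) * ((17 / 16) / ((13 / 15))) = 255 / 52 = 4.90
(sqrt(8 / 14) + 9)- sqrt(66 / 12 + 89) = -3 * sqrt(42) / 2 + 2 * sqrt(7) / 7 + 9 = 0.03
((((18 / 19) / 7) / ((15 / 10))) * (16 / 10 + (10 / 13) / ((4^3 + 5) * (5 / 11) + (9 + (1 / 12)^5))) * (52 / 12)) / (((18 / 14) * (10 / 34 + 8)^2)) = 0.01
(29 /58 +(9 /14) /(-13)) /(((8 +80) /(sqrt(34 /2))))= 41 * sqrt(17) /8008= 0.02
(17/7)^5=1419857/16807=84.48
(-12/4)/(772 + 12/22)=-33/8498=-0.00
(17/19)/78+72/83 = 0.88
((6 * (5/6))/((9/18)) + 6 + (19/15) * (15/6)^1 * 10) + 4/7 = 1013/21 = 48.24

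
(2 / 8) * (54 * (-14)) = -189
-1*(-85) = 85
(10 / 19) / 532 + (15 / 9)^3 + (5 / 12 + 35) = 10929545 / 272916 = 40.05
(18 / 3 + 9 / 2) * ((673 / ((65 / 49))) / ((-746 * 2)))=-692517 / 193960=-3.57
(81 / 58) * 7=567 / 58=9.78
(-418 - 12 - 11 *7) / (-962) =39 / 74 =0.53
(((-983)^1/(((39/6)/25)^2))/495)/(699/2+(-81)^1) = -983000/8984547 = -0.11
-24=-24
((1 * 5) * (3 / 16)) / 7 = 15 / 112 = 0.13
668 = 668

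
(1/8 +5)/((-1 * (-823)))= 41/6584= 0.01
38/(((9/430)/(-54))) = -98040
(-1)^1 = -1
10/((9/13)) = 130/9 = 14.44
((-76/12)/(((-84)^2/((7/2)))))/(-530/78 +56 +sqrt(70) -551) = 3211 * sqrt(70)/257294304960 +483379/77188291488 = 0.00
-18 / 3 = -6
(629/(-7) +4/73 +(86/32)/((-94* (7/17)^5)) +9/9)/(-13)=168321608435/23988563872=7.02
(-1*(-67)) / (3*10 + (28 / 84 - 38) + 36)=201 / 85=2.36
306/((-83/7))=-2142/83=-25.81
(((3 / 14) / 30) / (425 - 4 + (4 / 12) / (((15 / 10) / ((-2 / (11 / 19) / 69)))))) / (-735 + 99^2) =2277 / 1216682887000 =0.00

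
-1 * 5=-5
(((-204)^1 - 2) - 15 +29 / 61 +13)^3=-8937348.53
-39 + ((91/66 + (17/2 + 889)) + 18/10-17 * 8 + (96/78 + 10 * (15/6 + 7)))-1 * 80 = 1591396/2145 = 741.91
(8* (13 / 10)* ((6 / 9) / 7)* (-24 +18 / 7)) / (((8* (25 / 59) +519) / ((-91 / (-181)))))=-797680 / 39050207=-0.02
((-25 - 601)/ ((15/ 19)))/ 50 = -5947/ 375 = -15.86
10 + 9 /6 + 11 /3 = 91 /6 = 15.17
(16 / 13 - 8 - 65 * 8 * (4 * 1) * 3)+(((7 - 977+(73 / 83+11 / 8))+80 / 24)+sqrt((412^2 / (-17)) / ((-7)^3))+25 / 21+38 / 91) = -1306893775 / 181272+412 * sqrt(119) / 833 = -7204.18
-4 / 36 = -1 / 9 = -0.11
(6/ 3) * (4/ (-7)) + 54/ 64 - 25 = -5667/ 224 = -25.30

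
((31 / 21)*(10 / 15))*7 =62 / 9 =6.89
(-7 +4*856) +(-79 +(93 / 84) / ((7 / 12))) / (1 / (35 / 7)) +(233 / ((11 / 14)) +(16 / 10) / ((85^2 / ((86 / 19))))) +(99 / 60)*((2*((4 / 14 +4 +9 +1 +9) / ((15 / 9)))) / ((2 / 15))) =5436622325753 / 1479824500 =3673.83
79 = 79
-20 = -20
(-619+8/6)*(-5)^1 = 9265/3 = 3088.33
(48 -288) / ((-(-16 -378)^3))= -30 / 7645373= -0.00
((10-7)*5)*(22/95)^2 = 1452/1805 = 0.80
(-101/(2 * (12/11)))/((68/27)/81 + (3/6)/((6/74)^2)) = -809919/1331212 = -0.61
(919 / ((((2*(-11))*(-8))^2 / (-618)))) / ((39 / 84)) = -1987797 / 50336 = -39.49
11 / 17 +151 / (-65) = -1852 / 1105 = -1.68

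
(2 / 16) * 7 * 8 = 7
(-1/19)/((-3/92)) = 92/57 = 1.61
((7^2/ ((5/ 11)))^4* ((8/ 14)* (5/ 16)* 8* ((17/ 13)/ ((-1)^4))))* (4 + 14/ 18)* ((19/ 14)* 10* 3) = 47847577472002/ 975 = 49074438432.82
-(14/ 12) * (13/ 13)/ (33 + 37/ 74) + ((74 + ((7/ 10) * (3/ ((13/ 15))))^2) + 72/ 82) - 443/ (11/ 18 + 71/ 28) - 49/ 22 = -232843591207/ 3738084636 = -62.29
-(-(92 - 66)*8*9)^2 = -3504384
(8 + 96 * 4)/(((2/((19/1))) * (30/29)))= 53998/15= 3599.87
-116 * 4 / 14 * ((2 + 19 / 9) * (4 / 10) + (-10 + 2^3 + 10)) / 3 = -14384 / 135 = -106.55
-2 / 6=-1 / 3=-0.33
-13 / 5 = -2.60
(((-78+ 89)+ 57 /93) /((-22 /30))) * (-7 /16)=6.93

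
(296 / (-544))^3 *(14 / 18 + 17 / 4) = -0.81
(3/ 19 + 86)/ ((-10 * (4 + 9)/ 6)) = -4911/ 1235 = -3.98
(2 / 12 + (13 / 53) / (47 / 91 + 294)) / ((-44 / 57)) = -0.22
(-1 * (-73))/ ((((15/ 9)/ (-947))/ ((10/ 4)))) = -207393/ 2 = -103696.50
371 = 371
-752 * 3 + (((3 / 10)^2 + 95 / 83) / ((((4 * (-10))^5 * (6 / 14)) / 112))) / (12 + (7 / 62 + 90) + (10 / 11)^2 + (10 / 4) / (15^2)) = -416500022623762165059 / 184618804352000000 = -2256.00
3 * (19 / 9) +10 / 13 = 277 / 39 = 7.10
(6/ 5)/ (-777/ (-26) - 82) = -156/ 6775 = -0.02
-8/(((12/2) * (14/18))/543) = -6516/7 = -930.86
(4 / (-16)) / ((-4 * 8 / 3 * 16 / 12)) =0.02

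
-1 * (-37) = 37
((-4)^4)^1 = 256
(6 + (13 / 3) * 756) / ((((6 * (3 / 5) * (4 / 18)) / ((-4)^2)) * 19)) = 65640 / 19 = 3454.74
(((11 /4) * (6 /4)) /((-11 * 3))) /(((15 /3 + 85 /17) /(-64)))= 4 /5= 0.80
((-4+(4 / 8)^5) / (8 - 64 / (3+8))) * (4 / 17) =-1397 / 3264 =-0.43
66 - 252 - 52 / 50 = -4676 / 25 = -187.04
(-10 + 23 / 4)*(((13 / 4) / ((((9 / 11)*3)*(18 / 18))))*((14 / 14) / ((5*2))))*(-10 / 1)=2431 / 432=5.63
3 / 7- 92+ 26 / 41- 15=-30404 / 287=-105.94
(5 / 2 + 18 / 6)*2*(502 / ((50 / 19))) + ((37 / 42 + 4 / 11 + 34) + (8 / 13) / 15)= 106788963 / 50050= 2133.65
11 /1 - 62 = -51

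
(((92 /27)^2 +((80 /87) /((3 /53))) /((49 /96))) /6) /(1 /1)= 22498792 /3107727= 7.24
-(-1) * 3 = 3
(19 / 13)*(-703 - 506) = -1767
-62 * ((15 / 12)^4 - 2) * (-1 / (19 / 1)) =3503 / 2432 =1.44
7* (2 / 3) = 14 / 3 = 4.67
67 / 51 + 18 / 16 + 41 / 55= 71453 / 22440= 3.18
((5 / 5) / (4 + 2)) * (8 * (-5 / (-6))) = 10 / 9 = 1.11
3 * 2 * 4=24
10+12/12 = 11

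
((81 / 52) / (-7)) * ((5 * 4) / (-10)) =81 / 182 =0.45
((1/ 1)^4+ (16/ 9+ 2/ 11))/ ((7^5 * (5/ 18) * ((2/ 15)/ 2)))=1758/ 184877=0.01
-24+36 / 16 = -87 / 4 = -21.75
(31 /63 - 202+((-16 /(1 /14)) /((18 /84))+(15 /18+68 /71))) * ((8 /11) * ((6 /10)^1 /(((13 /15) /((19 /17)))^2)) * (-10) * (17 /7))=2412538235400 /109946837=21942.77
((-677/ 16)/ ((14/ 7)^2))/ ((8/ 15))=-10155/ 512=-19.83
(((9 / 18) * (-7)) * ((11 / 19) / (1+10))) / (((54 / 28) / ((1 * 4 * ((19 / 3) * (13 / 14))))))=-182 / 81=-2.25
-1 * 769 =-769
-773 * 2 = -1546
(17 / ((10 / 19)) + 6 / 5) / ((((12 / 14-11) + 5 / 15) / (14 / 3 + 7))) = -16415 / 412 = -39.84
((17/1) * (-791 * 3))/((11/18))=-726138/11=-66012.55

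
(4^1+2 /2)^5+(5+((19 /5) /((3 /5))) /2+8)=18847 /6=3141.17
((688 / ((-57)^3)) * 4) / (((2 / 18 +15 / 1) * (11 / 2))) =-688 / 3847899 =-0.00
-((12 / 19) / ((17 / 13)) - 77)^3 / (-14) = -15096693725875 / 471775738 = -31999.72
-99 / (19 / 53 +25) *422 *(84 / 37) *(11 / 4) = -12178287 / 1184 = -10285.72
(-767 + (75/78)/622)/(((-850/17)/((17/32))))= 210866283/25875200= 8.15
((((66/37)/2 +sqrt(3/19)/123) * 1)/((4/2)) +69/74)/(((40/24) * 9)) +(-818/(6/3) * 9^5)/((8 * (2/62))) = -138506219999/1480 +sqrt(57)/70110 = -93585283.78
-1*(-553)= 553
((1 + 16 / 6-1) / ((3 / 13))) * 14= 1456 / 9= 161.78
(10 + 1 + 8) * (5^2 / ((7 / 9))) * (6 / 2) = 12825 / 7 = 1832.14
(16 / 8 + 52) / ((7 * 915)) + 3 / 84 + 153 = 1306997 / 8540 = 153.04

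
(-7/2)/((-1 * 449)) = 7/898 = 0.01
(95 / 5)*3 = 57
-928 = -928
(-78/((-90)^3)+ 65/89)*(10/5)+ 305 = 1656957407/5406750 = 306.46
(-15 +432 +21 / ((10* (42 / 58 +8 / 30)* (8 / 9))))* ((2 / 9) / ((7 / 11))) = 10604275 / 72408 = 146.45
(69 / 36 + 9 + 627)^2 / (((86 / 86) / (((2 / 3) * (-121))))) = -7090482025 / 216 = -32826305.67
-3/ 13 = -0.23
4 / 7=0.57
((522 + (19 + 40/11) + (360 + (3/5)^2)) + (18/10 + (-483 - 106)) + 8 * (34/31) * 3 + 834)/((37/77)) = 2451.76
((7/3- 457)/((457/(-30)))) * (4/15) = 10912/1371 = 7.96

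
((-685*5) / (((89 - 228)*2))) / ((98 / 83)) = 10.43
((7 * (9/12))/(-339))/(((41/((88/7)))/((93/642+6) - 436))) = 2.04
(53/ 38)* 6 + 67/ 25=5248/ 475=11.05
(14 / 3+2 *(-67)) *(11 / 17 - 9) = 55096 / 51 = 1080.31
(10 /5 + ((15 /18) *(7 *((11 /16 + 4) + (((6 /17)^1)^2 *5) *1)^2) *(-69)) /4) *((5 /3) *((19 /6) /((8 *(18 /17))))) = -46077950520355 /26080247808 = -1766.78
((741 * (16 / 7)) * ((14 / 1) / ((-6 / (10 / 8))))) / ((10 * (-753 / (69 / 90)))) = 5681 / 11295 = 0.50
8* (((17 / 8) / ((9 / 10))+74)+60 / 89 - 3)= 474418 / 801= 592.28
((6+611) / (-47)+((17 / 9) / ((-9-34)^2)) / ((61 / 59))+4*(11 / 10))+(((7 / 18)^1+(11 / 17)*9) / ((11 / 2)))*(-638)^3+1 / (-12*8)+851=-12688595505096260503 / 43256837280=-293331558.73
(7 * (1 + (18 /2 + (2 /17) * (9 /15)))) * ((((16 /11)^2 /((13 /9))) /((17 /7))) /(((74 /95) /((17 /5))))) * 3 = 2754210816 /4947085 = 556.73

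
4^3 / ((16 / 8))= 32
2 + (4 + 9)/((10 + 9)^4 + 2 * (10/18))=180455/90223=2.00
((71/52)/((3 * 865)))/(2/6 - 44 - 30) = -71/9940580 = -0.00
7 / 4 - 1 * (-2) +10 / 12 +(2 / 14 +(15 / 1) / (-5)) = 145 / 84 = 1.73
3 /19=0.16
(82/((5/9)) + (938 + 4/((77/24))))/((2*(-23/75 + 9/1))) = 1569135/25102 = 62.51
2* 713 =1426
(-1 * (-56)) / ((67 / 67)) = 56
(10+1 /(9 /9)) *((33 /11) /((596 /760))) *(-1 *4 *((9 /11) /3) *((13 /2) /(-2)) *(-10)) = -222300 /149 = -1491.95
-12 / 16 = -3 / 4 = -0.75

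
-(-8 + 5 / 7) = 51 / 7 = 7.29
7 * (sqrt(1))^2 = 7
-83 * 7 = -581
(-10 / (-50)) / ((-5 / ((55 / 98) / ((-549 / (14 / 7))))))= 11 / 134505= 0.00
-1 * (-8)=8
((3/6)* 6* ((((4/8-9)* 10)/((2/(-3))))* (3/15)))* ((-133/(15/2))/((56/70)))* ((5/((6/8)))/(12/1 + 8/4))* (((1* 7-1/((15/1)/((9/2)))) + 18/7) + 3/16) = -1710931/224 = -7638.08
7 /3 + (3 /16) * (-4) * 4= -2 /3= -0.67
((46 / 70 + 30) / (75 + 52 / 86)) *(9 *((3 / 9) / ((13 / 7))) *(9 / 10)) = 1245753 / 2113150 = 0.59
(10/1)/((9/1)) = 10/9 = 1.11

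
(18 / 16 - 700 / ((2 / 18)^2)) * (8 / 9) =-50399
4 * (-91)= -364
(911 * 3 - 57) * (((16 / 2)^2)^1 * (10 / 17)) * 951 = 95807096.47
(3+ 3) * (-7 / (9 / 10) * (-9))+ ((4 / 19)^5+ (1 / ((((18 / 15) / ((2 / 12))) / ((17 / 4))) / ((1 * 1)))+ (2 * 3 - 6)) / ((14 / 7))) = 299719698367 / 713116512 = 420.30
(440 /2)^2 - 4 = 48396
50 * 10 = 500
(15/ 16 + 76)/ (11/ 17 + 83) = 20927/ 22752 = 0.92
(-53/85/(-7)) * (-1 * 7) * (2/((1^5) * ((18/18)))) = -106/85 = -1.25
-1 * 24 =-24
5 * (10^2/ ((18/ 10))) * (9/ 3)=2500/ 3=833.33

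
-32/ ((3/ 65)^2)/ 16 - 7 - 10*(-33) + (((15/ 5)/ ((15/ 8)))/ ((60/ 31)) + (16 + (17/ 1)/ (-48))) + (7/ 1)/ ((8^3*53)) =-599.42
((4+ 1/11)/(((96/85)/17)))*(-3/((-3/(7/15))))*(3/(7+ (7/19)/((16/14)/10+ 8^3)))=12.31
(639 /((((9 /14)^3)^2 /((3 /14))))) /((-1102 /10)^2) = 954637600 /5975778483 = 0.16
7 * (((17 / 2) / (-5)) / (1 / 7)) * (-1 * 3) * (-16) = -19992 / 5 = -3998.40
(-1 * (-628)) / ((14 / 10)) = 3140 / 7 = 448.57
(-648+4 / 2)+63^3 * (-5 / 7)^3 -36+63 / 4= -367165 / 4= -91791.25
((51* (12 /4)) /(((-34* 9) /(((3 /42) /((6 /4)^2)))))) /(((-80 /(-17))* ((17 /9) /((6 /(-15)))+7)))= -17 /11480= -0.00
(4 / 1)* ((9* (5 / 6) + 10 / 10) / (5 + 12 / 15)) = 5.86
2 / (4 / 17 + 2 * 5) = 17 / 87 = 0.20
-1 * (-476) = 476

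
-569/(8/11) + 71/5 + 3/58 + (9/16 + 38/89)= -158397789/206480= -767.13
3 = 3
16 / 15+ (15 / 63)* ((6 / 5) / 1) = 142 / 105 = 1.35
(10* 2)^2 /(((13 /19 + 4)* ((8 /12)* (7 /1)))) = 11400 /623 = 18.30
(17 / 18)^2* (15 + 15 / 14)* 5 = 36125 / 504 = 71.68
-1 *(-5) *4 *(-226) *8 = -36160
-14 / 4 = -7 / 2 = -3.50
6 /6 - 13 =-12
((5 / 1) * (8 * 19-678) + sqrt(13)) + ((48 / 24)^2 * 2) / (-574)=-754814 / 287 + sqrt(13)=-2626.41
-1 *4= -4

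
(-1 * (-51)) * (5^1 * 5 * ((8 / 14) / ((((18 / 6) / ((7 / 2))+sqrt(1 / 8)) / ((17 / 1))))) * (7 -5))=20460.48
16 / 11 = 1.45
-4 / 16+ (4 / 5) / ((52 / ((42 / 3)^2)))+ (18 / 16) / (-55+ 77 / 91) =2.74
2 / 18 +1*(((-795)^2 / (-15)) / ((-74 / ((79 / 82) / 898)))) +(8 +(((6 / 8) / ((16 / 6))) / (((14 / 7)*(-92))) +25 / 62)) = 10208780188349 / 1118932598016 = 9.12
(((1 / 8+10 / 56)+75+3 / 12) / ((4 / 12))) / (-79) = -12693 / 4424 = -2.87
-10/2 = -5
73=73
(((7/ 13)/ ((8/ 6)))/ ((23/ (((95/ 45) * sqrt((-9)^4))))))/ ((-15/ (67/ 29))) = -80199/ 173420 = -0.46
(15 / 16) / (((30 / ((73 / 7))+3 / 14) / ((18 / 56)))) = 365 / 3744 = 0.10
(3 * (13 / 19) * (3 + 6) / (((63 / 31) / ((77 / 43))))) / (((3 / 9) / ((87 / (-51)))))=-1157013 / 13889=-83.30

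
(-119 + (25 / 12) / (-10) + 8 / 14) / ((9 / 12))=-19931 / 126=-158.18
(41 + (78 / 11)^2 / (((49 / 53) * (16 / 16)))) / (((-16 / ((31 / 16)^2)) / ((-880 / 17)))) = 2717424505 / 2345728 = 1158.46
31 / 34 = 0.91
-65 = -65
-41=-41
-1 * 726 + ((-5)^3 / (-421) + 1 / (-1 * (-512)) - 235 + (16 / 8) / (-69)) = -14289023623 / 14873088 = -960.73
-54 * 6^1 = -324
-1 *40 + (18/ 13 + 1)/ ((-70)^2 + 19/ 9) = -22941601/ 573547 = -40.00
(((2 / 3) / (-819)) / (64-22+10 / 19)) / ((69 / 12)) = -19 / 5707611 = -0.00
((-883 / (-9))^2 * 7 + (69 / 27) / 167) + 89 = 912660551 / 13527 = 67469.55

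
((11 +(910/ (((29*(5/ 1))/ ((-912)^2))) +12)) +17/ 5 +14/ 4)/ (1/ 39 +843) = 59037527289/ 9534620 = 6191.91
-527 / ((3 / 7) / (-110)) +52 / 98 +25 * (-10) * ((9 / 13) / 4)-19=516740495 / 3822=135201.59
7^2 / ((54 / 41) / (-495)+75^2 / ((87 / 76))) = 3204355 / 321337326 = 0.01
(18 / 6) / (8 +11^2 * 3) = 3 / 371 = 0.01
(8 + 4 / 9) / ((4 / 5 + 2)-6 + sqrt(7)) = -6080 / 729-1900 * sqrt(7) / 729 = -15.24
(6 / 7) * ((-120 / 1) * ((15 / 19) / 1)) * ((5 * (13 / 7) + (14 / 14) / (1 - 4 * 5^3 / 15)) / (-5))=13573440 / 90307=150.30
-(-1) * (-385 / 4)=-385 / 4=-96.25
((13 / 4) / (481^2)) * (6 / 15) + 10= 1779701 / 177970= 10.00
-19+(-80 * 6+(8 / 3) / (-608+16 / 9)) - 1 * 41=-368283 / 682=-540.00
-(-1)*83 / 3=83 / 3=27.67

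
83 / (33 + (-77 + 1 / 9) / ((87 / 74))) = -64989 / 25369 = -2.56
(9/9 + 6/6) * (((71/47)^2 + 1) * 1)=14500/2209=6.56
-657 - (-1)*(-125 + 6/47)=-36748/47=-781.87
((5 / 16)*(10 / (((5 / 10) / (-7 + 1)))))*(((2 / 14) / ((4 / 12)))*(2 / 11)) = -225 / 77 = -2.92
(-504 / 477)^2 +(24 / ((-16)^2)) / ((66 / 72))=301249 / 247192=1.22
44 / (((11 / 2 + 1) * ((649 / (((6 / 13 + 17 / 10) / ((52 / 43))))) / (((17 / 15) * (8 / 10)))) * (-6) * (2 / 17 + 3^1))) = -0.00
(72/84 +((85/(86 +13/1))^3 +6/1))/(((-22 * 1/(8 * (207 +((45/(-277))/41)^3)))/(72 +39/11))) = -42592.35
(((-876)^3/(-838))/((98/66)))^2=123024759706150511616/421521961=291858482092.59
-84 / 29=-2.90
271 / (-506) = -271 / 506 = -0.54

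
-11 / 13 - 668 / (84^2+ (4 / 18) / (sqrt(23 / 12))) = -23634204289 / 25120721795+ 501*sqrt(69) / 1932363215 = -0.94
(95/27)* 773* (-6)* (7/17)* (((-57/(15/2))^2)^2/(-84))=15312196216/57375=266879.24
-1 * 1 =-1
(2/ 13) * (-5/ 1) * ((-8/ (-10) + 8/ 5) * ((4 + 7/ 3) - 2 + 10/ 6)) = -144/ 13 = -11.08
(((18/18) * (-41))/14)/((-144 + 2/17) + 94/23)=16031/765240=0.02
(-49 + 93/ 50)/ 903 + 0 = -0.05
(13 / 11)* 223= 2899 / 11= 263.55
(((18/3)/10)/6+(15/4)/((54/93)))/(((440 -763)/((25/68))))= -3935/527136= -0.01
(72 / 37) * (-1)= -1.95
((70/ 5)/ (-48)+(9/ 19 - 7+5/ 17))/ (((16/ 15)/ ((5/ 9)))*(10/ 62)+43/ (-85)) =7838815/ 235752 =33.25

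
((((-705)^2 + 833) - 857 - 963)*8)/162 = 661384/27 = 24495.70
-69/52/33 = -0.04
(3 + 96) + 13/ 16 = 1597/ 16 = 99.81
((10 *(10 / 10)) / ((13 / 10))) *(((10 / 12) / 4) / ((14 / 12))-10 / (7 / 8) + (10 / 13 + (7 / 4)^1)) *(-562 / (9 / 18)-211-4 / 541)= 8197412650 / 91429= 89658.78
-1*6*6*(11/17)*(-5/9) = 220/17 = 12.94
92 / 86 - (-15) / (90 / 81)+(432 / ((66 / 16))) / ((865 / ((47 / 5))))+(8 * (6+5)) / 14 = 629898813 / 28640150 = 21.99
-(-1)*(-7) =-7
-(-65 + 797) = -732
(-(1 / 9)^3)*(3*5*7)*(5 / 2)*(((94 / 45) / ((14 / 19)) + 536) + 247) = -618845 / 2187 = -282.97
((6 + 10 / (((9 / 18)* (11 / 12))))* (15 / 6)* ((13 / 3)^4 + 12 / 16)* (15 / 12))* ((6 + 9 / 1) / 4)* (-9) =-1036725.32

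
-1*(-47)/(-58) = -47/58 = -0.81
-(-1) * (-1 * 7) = -7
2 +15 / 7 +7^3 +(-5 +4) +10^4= 72423 / 7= 10346.14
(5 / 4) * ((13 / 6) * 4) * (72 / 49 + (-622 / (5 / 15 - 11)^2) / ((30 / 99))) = -18015153 / 100352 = -179.52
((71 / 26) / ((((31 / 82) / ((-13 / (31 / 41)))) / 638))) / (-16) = 38072969 / 7688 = 4952.26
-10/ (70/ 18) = -18/ 7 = -2.57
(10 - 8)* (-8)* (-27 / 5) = 86.40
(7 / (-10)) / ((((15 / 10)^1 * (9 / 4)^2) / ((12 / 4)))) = -0.28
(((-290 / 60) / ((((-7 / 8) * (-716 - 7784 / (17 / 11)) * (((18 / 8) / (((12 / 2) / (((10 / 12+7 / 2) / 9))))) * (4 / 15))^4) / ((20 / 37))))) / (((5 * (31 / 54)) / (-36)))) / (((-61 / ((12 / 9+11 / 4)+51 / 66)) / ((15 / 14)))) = -2720664688674600000 / 26333981605288357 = -103.31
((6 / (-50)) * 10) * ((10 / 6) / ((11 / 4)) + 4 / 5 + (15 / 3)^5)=-1031714 / 275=-3751.69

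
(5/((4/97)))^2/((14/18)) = 2117025/112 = 18902.01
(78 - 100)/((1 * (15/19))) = -418/15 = -27.87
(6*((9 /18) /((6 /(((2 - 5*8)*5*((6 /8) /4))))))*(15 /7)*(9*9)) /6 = -115425 /224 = -515.29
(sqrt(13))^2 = 13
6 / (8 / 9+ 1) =54 / 17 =3.18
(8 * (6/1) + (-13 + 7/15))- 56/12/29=15358/435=35.31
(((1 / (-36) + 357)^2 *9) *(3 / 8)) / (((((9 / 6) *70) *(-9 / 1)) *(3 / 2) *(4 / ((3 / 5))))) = -165148201 / 3628800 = -45.51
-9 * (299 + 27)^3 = -311813784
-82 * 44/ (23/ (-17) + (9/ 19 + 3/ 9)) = 6608.98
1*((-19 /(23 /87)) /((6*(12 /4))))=-3.99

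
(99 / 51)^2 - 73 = -20008 / 289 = -69.23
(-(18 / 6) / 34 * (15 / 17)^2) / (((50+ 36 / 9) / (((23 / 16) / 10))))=-115 / 628864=-0.00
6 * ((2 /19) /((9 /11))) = 0.77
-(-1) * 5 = 5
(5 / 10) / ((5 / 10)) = 1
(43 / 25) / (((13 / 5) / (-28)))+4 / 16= -4751 / 260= -18.27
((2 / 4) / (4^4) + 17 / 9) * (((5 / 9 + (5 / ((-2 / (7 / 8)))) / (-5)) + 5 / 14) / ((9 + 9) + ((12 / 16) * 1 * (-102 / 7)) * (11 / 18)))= 0.23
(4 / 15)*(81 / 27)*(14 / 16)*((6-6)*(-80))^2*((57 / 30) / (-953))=0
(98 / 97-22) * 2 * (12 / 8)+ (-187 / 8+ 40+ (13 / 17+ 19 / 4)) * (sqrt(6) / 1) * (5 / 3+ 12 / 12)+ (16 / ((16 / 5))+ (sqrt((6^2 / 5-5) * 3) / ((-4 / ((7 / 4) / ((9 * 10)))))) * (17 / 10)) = -5623 / 97-119 * sqrt(165) / 72000+ 3011 * sqrt(6) / 51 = 86.63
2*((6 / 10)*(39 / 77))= 234 / 385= 0.61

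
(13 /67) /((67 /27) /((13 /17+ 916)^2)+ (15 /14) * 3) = 1193572393650 /19772659738619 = 0.06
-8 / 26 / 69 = -0.00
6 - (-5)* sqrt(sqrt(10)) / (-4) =6 - 5* 10^(1 / 4) / 4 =3.78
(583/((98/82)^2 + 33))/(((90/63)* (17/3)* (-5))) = -20580483/49192900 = -0.42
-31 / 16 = -1.94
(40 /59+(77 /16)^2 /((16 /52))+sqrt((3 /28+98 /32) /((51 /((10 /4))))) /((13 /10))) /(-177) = -1529501 /3564544- 25*sqrt(50694) /3285828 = -0.43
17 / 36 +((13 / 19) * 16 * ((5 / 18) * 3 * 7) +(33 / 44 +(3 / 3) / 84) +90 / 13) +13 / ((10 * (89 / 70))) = 404617117 / 5539716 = 73.04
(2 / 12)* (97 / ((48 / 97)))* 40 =47045 / 36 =1306.81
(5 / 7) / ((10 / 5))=5 / 14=0.36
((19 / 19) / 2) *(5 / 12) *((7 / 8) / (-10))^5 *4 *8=-16807 / 491520000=-0.00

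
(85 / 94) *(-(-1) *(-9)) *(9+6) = -11475 / 94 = -122.07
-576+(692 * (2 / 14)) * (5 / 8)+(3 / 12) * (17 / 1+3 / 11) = -509.90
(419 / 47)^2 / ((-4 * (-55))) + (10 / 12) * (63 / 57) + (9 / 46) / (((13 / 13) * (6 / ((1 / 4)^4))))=69722664607 / 54367554560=1.28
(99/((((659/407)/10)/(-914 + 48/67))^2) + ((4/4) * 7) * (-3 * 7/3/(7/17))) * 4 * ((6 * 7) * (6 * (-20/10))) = -12378711200133818391264/1949487409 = -6349726160315.93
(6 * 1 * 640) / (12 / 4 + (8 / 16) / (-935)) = 7180800 / 5609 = 1280.23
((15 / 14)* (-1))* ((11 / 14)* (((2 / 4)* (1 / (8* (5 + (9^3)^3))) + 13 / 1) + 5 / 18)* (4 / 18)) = -40741139149535 / 16401834033984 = -2.48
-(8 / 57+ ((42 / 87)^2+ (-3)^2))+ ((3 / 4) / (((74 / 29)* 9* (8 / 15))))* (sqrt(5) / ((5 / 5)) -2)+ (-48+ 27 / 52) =-42040004869 / 737846304+ 145* sqrt(5) / 2368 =-56.84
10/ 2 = 5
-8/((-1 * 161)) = 8/161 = 0.05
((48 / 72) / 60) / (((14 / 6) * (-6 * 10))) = -1 / 12600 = -0.00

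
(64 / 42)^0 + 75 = 76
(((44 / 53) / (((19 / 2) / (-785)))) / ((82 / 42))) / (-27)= 483560 / 371583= 1.30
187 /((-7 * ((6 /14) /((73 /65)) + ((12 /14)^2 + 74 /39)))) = -3726723 /420425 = -8.86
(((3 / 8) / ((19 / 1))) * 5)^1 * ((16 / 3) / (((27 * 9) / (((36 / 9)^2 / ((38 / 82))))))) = 6560 / 87723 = 0.07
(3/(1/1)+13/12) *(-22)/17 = -539/102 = -5.28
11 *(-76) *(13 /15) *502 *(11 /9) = -60013096 /135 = -444541.45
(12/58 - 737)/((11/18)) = -1205.66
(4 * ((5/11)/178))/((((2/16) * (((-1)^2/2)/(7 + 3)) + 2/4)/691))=1105600/79299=13.94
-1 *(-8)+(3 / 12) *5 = 37 / 4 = 9.25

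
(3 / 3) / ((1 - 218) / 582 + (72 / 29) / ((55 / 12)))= 928290 / 156733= 5.92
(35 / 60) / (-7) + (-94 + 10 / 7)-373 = -39115 / 84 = -465.65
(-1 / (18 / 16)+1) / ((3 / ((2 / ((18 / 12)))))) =4 / 81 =0.05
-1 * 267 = -267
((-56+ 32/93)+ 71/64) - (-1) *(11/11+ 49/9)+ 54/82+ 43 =-3253111/732096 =-4.44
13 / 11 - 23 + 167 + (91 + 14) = 2752 / 11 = 250.18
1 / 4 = 0.25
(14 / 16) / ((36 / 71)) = 497 / 288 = 1.73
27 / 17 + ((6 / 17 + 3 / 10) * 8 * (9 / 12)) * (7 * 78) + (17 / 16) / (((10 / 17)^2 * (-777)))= 45240710399 / 21134400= 2140.62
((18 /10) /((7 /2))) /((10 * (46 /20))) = 18 /805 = 0.02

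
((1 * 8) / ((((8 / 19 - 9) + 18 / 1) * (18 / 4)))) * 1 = 0.19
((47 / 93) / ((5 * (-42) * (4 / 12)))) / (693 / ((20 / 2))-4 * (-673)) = -47 / 17976063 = -0.00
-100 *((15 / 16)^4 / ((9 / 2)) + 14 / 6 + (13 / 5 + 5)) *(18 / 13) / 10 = -14900421 / 106496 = -139.92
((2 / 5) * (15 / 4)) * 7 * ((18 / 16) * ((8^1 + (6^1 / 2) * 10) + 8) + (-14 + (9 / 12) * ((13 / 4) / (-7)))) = 12567 / 32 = 392.72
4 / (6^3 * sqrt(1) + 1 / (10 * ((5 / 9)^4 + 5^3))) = 32830000 / 1772826561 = 0.02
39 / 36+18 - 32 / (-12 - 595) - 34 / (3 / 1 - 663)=7686923 / 400620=19.19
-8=-8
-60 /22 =-2.73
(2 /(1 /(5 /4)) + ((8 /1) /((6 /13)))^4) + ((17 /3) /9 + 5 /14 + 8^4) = 53505721 /567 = 94366.35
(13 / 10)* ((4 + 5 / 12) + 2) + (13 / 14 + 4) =11147 / 840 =13.27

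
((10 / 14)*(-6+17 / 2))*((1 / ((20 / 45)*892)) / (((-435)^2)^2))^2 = 1 / 112840955554944012984000000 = 0.00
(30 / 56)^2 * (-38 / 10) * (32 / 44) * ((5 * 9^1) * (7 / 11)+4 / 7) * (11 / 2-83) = 298048725 / 166012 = 1795.34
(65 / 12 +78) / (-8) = -1001 / 96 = -10.43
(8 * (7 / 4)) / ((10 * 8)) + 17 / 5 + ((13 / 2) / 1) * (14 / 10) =507 / 40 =12.68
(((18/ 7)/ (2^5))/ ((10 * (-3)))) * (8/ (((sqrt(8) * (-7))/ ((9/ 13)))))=27 * sqrt(2)/ 50960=0.00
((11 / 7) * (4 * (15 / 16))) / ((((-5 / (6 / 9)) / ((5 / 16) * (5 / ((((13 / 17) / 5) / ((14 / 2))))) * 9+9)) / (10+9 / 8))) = -132896313 / 23296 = -5704.68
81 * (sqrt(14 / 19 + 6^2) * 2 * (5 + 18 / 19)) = 18306 * sqrt(13262) / 361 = 5839.70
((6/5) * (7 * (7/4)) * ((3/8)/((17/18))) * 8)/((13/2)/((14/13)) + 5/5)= 111132/16745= 6.64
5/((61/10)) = 50/61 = 0.82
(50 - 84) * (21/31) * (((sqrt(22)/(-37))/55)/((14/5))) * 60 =3060 * sqrt(22)/12617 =1.14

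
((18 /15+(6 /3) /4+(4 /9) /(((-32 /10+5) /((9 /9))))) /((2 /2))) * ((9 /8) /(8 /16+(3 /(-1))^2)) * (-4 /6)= -83 /540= -0.15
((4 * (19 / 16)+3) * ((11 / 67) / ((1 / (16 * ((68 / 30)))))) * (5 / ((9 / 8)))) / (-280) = -46376 / 63315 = -0.73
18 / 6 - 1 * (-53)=56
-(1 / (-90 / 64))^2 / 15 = -1024 / 30375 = -0.03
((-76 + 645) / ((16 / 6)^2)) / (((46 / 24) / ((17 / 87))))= 87057 / 10672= 8.16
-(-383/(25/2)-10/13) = 10208/325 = 31.41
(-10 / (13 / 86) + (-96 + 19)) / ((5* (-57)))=1861 / 3705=0.50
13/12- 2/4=0.58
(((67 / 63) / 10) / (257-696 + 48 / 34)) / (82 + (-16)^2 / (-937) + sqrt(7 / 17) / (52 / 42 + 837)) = -71752722410516945377 / 24128715143964335214157155 + 17603117781673 *sqrt(119) / 6893918612561238632616330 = -0.00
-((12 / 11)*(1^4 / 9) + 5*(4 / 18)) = -122 / 99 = -1.23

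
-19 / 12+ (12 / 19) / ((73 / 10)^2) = -1909369 / 1215012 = -1.57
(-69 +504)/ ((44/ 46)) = 10005/ 22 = 454.77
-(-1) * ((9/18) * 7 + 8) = 23/2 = 11.50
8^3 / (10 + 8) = 256 / 9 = 28.44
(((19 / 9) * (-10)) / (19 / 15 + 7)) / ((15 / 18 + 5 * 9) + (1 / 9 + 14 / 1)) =-1425 / 33449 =-0.04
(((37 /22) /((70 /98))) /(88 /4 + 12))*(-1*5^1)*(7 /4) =-1813 /2992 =-0.61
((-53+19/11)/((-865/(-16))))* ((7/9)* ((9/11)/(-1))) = 63168/104665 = 0.60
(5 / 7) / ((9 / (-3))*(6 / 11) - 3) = -0.15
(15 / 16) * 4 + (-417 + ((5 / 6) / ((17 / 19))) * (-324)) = -48621 / 68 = -715.01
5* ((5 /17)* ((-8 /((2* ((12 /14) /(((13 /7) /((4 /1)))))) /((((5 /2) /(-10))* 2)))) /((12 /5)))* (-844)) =-342875 /612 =-560.25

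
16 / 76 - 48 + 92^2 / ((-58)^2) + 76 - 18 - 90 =-77.27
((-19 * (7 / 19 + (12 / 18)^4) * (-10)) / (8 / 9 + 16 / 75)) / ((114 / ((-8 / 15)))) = -21775 / 47709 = -0.46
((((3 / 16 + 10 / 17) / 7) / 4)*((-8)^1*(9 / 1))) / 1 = -1899 / 952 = -1.99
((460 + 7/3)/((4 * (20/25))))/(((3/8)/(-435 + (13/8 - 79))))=-28426565/144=-197406.70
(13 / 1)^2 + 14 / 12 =1021 / 6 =170.17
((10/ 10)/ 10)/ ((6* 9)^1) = 1/ 540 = 0.00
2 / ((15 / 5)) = 2 / 3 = 0.67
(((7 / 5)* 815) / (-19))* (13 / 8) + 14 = -12705 / 152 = -83.59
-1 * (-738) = 738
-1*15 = -15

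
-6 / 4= -1.50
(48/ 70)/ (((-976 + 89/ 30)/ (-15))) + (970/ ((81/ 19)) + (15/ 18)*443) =19752586025/ 33102594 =596.71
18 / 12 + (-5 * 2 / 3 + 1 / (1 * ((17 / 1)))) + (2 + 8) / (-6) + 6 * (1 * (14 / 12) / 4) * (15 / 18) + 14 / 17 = -473 / 408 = -1.16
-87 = -87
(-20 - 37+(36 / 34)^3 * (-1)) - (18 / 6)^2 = -330090 / 4913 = -67.19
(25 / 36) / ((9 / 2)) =25 / 162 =0.15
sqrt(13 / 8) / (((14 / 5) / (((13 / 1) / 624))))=0.01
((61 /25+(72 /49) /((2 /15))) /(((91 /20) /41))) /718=1352098 /8003905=0.17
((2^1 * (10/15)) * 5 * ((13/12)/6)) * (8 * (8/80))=26/27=0.96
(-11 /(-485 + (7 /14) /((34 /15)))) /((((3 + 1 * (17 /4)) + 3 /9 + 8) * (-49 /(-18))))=864 /1615285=0.00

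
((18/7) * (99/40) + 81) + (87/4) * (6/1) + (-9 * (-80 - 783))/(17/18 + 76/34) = 51773679/19460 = 2660.52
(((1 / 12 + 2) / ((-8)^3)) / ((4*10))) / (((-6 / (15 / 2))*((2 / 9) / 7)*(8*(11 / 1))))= 525 / 11534336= 0.00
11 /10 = 1.10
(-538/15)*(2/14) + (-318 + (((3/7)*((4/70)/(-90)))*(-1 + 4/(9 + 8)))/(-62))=-417201311/1291150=-323.12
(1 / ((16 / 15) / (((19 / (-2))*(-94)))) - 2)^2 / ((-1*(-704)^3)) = 178569769 / 89321897984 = 0.00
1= 1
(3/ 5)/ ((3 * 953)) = 1/ 4765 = 0.00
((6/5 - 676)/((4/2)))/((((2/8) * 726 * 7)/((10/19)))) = -964/6897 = -0.14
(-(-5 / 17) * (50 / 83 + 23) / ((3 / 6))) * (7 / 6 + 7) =159985 / 1411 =113.38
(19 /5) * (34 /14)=323 /35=9.23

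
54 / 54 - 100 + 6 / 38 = -1878 / 19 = -98.84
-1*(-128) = 128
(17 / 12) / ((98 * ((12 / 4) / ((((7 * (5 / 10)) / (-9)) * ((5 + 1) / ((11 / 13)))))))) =-221 / 16632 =-0.01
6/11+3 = 39/11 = 3.55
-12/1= -12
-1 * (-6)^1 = 6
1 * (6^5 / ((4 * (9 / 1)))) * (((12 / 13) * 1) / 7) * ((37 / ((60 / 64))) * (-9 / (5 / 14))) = -9206784 / 325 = -28328.57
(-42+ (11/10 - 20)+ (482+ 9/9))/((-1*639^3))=-469/289907910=-0.00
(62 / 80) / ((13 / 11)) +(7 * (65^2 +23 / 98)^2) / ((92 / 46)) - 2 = 2786167241657 / 44590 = 62484127.42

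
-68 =-68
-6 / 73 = -0.08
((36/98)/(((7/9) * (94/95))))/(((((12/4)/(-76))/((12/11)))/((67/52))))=-39182940/2305303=-17.00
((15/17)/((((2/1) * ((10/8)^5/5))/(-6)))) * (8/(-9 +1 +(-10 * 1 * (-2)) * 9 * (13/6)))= -36864/405875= -0.09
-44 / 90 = -0.49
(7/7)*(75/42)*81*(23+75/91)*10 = 21951000/637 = 34459.97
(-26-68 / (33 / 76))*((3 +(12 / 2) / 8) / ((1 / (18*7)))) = -949095 / 11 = -86281.36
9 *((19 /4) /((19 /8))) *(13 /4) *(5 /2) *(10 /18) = 81.25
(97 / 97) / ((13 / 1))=1 / 13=0.08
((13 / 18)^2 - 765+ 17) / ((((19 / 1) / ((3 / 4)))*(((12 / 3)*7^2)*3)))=-0.05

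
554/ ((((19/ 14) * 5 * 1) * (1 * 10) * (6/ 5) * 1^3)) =1939/ 285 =6.80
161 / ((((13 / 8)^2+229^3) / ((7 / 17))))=10304 / 1866540415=0.00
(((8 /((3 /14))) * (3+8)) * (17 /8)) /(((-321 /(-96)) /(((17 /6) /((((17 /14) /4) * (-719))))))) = -2345728 /692397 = -3.39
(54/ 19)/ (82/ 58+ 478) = 1566/ 264157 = 0.01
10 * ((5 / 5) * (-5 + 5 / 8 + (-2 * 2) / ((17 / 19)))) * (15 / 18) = -10025 / 136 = -73.71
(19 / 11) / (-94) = -19 / 1034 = -0.02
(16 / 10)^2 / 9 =64 / 225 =0.28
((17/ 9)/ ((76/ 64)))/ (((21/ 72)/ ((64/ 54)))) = 69632/ 10773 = 6.46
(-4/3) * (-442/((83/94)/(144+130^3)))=365147755648/249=1466456849.99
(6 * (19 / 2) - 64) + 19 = 12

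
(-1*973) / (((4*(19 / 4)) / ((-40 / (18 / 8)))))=155680 / 171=910.41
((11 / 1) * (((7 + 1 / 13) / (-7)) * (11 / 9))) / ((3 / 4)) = -44528 / 2457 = -18.12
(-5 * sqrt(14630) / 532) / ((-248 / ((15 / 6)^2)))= 125 * sqrt(14630) / 527744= 0.03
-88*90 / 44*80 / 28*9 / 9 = -3600 / 7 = -514.29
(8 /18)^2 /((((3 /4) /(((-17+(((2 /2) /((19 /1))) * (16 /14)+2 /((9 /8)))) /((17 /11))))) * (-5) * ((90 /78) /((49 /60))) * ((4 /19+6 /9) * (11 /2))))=26424944 /348553125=0.08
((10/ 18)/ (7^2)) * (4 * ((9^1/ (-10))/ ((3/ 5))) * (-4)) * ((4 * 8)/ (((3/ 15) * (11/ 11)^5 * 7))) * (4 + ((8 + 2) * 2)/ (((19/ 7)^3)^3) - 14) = -20646847396160000/ 332045641014591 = -62.18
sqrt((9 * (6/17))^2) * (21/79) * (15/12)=2835/2686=1.06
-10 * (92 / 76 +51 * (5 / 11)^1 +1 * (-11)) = -27990 / 209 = -133.92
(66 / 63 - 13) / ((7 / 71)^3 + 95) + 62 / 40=5084628967 / 3570198240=1.42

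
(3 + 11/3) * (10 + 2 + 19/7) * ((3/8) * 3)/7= 1545/98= 15.77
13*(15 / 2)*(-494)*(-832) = 40073280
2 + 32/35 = 102/35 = 2.91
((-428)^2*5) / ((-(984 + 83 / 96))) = -87928320 / 94547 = -930.00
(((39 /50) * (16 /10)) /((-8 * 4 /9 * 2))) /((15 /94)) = -5499 /5000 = -1.10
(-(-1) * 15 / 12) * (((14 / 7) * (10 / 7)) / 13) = 25 / 91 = 0.27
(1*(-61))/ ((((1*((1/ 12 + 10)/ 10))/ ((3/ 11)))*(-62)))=10980/ 41261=0.27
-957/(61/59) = -56463/61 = -925.62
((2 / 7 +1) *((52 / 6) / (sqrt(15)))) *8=208 *sqrt(15) / 35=23.02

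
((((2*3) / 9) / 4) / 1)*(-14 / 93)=-7 / 279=-0.03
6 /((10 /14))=8.40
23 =23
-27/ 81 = -1/ 3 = -0.33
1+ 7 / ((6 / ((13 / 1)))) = 97 / 6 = 16.17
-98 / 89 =-1.10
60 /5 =12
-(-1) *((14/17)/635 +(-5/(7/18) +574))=42402858/75565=561.14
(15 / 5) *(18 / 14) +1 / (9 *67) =16288 / 4221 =3.86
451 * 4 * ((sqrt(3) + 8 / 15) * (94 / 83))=1356608 / 1245 + 169576 * sqrt(3) / 83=4628.37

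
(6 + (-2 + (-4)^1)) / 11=0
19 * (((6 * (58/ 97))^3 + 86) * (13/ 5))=5959323058/ 912673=6529.53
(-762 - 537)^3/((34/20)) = -21919338990/17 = -1289372881.76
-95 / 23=-4.13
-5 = -5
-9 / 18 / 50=-1 / 100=-0.01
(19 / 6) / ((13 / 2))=19 / 39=0.49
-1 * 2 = -2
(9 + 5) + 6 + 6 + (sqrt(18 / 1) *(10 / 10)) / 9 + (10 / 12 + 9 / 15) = sqrt(2) / 3 + 823 / 30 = 27.90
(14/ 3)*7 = 98/ 3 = 32.67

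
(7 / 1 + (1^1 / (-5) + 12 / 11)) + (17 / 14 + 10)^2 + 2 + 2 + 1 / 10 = 137.75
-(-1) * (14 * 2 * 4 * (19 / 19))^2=12544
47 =47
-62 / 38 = -31 / 19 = -1.63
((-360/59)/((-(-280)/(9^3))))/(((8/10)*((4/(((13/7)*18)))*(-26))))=295245/46256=6.38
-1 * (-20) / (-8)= -5 / 2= -2.50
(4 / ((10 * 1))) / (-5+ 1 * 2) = -2 / 15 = -0.13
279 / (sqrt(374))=279 * sqrt(374) / 374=14.43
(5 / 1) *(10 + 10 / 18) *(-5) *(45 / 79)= -11875 / 79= -150.32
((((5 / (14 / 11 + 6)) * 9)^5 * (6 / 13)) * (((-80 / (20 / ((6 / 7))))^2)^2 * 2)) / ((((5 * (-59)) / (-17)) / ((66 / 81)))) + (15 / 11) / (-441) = 528170333747561 / 9723473760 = 54319.10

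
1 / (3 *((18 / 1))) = 1 / 54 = 0.02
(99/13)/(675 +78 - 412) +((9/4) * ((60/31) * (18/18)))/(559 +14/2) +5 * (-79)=-90091861/228098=-394.97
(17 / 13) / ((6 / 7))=119 / 78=1.53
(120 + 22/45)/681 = 5422/30645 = 0.18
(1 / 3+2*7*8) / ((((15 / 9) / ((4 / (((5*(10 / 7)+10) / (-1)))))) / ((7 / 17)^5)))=-39647713 / 212978550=-0.19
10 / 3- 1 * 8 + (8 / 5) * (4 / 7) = -394 / 105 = -3.75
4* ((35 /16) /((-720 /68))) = -119 /144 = -0.83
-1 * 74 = -74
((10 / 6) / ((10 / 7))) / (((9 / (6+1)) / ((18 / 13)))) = 49 / 39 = 1.26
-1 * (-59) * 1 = 59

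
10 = 10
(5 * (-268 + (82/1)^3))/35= 551100/7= 78728.57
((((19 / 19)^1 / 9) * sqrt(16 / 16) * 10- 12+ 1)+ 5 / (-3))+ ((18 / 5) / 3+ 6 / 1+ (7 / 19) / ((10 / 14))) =-3283 / 855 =-3.84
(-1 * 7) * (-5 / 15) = 7 / 3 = 2.33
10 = 10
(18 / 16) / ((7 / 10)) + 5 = 185 / 28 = 6.61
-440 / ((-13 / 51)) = 22440 / 13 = 1726.15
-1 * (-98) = 98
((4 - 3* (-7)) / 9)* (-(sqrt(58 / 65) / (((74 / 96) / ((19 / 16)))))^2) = -104690 / 17797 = -5.88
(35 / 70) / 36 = 1 / 72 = 0.01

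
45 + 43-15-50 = 23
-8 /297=-0.03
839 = 839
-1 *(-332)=332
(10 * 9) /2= 45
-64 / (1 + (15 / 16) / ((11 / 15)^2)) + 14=-49550 / 5311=-9.33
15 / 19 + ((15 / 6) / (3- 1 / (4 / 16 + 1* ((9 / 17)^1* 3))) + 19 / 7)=369249 / 81662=4.52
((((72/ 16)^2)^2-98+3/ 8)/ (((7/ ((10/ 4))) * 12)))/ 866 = 24995/ 2327808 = 0.01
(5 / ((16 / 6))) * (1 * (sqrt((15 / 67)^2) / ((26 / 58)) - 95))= -617325 / 3484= -177.19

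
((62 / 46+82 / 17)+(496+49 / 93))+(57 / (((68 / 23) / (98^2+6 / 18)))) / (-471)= 834005165 / 7611988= 109.56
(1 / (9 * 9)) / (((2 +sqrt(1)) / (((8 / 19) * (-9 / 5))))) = -8 / 2565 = -0.00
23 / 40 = 0.58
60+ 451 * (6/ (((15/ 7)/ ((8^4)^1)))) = 25862444/ 5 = 5172488.80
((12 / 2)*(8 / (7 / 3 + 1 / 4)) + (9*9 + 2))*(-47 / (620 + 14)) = -148003 / 19654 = -7.53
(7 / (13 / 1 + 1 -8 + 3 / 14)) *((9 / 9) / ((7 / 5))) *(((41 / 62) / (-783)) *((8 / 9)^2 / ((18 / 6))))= -0.00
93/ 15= 31/ 5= 6.20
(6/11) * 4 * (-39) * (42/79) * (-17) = 668304/869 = 769.05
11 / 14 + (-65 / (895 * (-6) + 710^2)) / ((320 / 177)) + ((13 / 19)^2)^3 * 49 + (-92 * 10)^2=8897003267958617705133 / 10511510119546240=846405.81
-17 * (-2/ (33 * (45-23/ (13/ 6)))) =442/ 14751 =0.03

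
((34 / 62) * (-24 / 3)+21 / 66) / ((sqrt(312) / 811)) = -186.82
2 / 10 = 1 / 5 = 0.20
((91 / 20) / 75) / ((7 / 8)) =26 / 375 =0.07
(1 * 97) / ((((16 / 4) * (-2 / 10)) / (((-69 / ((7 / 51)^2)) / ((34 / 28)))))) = 5120145 / 14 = 365724.64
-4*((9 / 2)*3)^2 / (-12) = 243 / 4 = 60.75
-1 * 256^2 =-65536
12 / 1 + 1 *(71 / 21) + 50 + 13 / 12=1861 / 28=66.46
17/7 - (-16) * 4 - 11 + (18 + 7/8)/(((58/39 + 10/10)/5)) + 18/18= 512635/5432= 94.37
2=2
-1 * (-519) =519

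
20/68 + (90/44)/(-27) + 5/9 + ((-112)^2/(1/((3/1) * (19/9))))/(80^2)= 13.19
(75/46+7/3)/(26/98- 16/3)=-26803/34270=-0.78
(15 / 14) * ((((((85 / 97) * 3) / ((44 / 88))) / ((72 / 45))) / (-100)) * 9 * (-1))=6885 / 21728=0.32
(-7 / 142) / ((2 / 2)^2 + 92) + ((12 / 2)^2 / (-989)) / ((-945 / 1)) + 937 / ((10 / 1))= 7138742076 / 76187615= 93.70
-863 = -863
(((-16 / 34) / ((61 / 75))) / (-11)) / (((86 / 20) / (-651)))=-3906000 / 490501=-7.96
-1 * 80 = -80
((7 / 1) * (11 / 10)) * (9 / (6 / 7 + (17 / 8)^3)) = 6.63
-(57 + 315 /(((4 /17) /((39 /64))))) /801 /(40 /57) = -1415101 /911360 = -1.55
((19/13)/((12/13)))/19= 1/12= 0.08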